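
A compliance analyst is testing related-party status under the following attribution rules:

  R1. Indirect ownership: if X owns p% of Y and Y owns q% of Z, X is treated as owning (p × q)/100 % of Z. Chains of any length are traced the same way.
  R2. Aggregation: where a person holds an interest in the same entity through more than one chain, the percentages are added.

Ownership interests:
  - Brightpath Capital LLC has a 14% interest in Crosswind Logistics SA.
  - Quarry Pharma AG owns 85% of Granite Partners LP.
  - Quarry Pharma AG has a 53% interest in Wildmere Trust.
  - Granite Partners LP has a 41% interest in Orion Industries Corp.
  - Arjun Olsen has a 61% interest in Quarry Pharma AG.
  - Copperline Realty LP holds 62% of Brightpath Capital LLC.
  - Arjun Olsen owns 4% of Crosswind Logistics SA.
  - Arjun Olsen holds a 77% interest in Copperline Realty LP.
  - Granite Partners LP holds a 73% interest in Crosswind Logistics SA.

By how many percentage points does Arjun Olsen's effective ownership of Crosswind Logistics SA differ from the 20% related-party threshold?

Chain via Quarry Pharma AG → Granite Partners LP (R1): 61% × 85% × 73% = 37.8505% of Crosswind Logistics SA.
Chain via Copperline Realty LP → Brightpath Capital LLC (R1): 77% × 62% × 14% = 6.6836% of Crosswind Logistics SA.
Direct interest in Crosswind Logistics SA: 4%.
Aggregating (R2): 37.8505% + 6.6836% + 4% = 48.5341%.
48.5341% exceeds the 20% threshold by 28.5341 percentage points.

28.5341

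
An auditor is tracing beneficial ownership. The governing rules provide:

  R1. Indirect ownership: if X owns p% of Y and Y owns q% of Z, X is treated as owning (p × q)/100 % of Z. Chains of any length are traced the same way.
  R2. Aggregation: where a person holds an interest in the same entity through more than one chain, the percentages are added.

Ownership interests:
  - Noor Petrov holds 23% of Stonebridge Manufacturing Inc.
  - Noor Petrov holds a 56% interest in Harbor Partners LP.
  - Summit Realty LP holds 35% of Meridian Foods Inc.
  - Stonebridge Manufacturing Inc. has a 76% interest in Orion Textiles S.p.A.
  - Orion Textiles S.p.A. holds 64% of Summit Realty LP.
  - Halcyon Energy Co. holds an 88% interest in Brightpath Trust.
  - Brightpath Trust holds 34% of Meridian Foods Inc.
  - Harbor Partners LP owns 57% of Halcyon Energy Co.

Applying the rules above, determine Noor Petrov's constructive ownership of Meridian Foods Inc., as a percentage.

13.465984%

Chain via Harbor Partners LP → Halcyon Energy Co. → Brightpath Trust (R1): 56% × 57% × 88% × 34% = 9.550464% of Meridian Foods Inc.
Chain via Stonebridge Manufacturing Inc. → Orion Textiles S.p.A. → Summit Realty LP (R1): 23% × 76% × 64% × 35% = 3.91552% of Meridian Foods Inc.
Aggregating (R2): 9.550464% + 3.91552% = 13.465984%.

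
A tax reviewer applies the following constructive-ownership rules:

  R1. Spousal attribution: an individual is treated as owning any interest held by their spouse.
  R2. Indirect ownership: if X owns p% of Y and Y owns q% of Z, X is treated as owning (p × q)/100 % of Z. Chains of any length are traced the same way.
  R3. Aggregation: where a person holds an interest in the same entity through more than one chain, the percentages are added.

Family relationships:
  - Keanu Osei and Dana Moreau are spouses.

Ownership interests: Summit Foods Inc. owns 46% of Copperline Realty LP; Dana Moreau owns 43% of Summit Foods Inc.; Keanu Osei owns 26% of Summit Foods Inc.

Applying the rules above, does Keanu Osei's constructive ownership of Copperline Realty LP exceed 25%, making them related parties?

Yes

By spousal attribution (R1), Keanu Osei is treated as also owning Dana Moreau's interest in Summit Foods Inc, giving 26% + 43% = 69%.
Chain via Summit Foods Inc. (R2): 69% × 46% = 31.74% of Copperline Realty LP.
31.74% exceeds the 25% threshold, so Keanu is a related party to Copperline Realty LP.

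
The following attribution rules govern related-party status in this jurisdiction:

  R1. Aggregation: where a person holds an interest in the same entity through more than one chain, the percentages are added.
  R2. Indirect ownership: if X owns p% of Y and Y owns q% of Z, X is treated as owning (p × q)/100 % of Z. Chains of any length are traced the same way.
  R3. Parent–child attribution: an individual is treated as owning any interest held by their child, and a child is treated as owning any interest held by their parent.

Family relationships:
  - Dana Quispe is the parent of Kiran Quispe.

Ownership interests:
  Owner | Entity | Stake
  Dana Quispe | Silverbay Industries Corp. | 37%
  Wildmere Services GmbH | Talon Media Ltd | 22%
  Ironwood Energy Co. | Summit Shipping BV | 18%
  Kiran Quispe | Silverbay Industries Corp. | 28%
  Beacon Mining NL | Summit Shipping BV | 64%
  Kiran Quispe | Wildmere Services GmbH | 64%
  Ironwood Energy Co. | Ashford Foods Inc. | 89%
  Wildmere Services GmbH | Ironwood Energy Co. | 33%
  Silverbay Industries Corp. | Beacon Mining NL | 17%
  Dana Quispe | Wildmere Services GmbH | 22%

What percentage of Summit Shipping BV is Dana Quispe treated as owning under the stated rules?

12.1804%

By parent–child attribution (R3), Dana Quispe is treated as also owning Kiran Quispe's interest in Silverbay Industries Corp, giving 37% + 28% = 65%.
By parent–child attribution (R3), Dana Quispe is treated as also owning Kiran Quispe's interest in Wildmere Services GmbH, giving 22% + 64% = 86%.
Chain via Silverbay Industries Corp. → Beacon Mining NL (R2): 65% × 17% × 64% = 7.072% of Summit Shipping BV.
Chain via Wildmere Services GmbH → Ironwood Energy Co. (R2): 86% × 33% × 18% = 5.1084% of Summit Shipping BV.
Aggregating (R1): 7.072% + 5.1084% = 12.1804%.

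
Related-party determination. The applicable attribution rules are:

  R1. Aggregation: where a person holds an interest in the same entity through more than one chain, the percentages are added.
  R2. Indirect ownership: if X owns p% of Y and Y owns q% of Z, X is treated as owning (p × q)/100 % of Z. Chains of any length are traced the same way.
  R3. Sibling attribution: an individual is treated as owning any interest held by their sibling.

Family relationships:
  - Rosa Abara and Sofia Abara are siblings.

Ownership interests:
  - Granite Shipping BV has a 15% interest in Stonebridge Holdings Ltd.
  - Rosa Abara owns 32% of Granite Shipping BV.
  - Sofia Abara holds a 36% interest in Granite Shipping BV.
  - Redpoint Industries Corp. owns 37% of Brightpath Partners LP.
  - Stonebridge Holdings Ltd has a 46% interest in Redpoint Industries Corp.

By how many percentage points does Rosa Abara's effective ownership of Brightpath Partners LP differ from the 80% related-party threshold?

78.26396

By sibling attribution (R3), Rosa Abara is treated as also owning Sofia Abara's interest in Granite Shipping BV, giving 32% + 36% = 68%.
Chain via Granite Shipping BV → Stonebridge Holdings Ltd → Redpoint Industries Corp. (R2): 68% × 15% × 46% × 37% = 1.73604% of Brightpath Partners LP.
1.73604% falls short of the 80% threshold by 78.26396 percentage points.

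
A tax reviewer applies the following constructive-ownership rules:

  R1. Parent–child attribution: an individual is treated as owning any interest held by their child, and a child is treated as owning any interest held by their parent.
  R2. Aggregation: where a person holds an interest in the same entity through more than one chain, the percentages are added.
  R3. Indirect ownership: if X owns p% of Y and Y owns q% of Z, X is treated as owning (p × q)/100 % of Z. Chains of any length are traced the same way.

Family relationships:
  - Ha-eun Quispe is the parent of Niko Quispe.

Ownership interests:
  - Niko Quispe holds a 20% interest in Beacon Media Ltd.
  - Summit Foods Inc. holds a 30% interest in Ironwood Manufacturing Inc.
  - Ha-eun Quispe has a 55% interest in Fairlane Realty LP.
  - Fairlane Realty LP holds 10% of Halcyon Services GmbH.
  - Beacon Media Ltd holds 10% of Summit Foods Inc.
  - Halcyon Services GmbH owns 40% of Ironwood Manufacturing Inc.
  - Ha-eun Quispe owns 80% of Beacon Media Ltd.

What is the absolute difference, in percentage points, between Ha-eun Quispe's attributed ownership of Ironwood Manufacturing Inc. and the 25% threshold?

19.8

By parent–child attribution (R1), Ha-eun Quispe is treated as also owning Niko Quispe's interest in Beacon Media Ltd, giving 80% + 20% = 100%.
Chain via Beacon Media Ltd → Summit Foods Inc. (R3): 100% × 10% × 30% = 3% of Ironwood Manufacturing Inc.
Chain via Fairlane Realty LP → Halcyon Services GmbH (R3): 55% × 10% × 40% = 2.2% of Ironwood Manufacturing Inc.
Aggregating (R2): 3% + 2.2% = 5.2%.
5.2% falls short of the 25% threshold by 19.8 percentage points.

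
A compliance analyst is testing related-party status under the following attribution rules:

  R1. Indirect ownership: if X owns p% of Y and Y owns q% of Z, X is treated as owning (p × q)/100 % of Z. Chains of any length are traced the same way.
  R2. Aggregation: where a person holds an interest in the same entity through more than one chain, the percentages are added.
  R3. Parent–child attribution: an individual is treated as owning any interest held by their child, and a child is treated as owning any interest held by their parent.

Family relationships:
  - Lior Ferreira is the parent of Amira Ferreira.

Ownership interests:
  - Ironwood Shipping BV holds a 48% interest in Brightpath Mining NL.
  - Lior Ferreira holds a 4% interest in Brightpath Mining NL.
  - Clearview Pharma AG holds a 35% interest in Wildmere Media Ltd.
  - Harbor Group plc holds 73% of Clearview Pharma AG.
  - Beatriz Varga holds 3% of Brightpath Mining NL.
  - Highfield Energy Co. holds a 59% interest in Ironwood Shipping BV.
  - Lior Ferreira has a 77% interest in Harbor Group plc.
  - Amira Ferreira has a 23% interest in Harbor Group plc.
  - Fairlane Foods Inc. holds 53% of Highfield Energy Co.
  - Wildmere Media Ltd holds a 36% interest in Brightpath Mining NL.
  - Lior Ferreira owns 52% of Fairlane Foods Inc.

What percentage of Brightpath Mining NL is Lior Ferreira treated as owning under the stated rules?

By parent–child attribution (R3), Lior Ferreira is treated as also owning Amira Ferreira's interest in Harbor Group plc, giving 77% + 23% = 100%.
Chain via Fairlane Foods Inc. → Highfield Energy Co. → Ironwood Shipping BV (R1): 52% × 53% × 59% × 48% = 7.804992% of Brightpath Mining NL.
Chain via Harbor Group plc → Clearview Pharma AG → Wildmere Media Ltd (R1): 100% × 73% × 35% × 36% = 9.198% of Brightpath Mining NL.
Direct interest in Brightpath Mining NL: 4%.
Aggregating (R2): 7.804992% + 9.198% + 4% = 21.002992%.

21.002992%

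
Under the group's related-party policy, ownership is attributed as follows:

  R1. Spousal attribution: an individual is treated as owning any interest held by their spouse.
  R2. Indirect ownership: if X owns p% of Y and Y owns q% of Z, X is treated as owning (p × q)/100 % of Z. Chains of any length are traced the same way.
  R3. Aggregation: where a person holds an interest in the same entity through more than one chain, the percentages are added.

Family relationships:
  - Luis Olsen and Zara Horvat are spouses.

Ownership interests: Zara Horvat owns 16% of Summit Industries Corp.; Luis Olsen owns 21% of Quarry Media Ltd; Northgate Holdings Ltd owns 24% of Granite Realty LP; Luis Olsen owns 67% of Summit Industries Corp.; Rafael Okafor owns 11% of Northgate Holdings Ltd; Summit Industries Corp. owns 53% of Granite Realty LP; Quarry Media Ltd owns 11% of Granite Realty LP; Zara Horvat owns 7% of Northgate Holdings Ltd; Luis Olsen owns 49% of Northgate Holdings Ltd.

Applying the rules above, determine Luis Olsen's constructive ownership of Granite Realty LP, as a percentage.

59.74%

By spousal attribution (R1), Luis Olsen is treated as also owning Zara Horvat's interest in Northgate Holdings Ltd, giving 49% + 7% = 56%.
By spousal attribution (R1), Luis Olsen is treated as also owning Zara Horvat's interest in Summit Industries Corp, giving 67% + 16% = 83%.
Chain via Northgate Holdings Ltd (R2): 56% × 24% = 13.44% of Granite Realty LP.
Chain via Summit Industries Corp. (R2): 83% × 53% = 43.99% of Granite Realty LP.
Chain via Quarry Media Ltd (R2): 21% × 11% = 2.31% of Granite Realty LP.
Aggregating (R3): 13.44% + 43.99% + 2.31% = 59.74%.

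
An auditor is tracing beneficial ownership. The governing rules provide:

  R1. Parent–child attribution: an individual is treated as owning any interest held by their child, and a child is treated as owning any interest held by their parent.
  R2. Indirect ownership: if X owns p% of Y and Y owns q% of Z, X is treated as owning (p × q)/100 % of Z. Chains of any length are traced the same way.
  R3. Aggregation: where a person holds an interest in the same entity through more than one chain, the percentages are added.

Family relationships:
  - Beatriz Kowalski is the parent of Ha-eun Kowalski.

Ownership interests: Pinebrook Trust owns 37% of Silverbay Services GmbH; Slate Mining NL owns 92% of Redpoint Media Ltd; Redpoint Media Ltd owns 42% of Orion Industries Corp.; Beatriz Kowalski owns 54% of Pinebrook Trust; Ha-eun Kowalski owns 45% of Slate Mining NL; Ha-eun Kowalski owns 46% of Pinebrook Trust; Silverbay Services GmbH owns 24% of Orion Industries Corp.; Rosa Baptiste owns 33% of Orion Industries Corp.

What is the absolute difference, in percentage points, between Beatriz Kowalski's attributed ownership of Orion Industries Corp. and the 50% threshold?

23.732

By parent–child attribution (R1), Beatriz Kowalski is treated as also owning Ha-eun Kowalski's interest in Pinebrook Trust, giving 54% + 46% = 100%.
By parent–child attribution (R1), Beatriz Kowalski is treated as owning Ha-eun Kowalski's 45% interest in Slate Mining NL.
Chain via Pinebrook Trust → Silverbay Services GmbH (R2): 100% × 37% × 24% = 8.88% of Orion Industries Corp.
Chain via Slate Mining NL → Redpoint Media Ltd (R2): 45% × 92% × 42% = 17.388% of Orion Industries Corp.
Aggregating (R3): 8.88% + 17.388% = 26.268%.
26.268% falls short of the 50% threshold by 23.732 percentage points.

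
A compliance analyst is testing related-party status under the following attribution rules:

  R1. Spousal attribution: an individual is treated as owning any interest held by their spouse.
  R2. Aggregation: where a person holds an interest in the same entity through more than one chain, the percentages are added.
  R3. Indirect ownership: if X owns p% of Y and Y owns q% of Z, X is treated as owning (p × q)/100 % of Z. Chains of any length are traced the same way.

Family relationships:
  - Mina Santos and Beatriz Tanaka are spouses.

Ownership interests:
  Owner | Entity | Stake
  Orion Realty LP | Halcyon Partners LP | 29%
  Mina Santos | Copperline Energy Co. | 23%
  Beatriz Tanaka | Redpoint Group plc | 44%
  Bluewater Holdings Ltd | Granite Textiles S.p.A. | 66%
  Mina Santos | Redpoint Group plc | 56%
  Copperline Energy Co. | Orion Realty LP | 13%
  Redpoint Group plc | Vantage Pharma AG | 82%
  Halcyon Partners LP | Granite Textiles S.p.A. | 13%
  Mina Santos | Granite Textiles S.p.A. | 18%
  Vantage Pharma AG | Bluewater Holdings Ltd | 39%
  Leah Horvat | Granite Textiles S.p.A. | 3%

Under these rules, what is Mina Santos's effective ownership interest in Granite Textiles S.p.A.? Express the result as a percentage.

By spousal attribution (R1), Mina Santos is treated as also owning Beatriz Tanaka's interest in Redpoint Group plc, giving 56% + 44% = 100%.
Chain via Redpoint Group plc → Vantage Pharma AG → Bluewater Holdings Ltd (R3): 100% × 82% × 39% × 66% = 21.1068% of Granite Textiles S.p.A.
Chain via Copperline Energy Co. → Orion Realty LP → Halcyon Partners LP (R3): 23% × 13% × 29% × 13% = 0.112723% of Granite Textiles S.p.A.
Direct interest in Granite Textiles S.p.A: 18%.
Aggregating (R2): 21.1068% + 0.112723% + 18% = 39.219523%.

39.219523%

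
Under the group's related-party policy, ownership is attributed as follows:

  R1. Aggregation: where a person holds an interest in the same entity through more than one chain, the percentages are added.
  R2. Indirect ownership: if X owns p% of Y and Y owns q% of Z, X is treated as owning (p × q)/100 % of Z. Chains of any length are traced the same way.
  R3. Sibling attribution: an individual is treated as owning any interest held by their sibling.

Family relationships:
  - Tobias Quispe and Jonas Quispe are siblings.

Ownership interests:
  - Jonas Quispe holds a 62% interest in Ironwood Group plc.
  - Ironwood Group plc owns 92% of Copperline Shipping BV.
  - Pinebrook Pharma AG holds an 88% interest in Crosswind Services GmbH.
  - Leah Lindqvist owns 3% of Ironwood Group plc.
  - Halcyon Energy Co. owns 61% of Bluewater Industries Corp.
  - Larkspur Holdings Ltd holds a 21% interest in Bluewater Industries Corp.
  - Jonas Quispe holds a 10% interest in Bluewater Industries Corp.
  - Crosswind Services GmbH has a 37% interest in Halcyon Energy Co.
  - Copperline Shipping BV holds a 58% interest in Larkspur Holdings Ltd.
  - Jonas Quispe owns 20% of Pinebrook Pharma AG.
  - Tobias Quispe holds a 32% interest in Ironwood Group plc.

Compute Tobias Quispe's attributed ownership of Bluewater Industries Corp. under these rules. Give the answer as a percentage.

24.505584%

By sibling attribution (R3), Tobias Quispe is treated as also owning Jonas Quispe's interest in Ironwood Group plc, giving 32% + 62% = 94%.
By sibling attribution (R3), Tobias Quispe is treated as owning Jonas Quispe's 20% interest in Pinebrook Pharma AG.
By sibling attribution (R3), Tobias Quispe is treated as owning Jonas Quispe's 10% interest in Bluewater Industries Corp.
Chain via Ironwood Group plc → Copperline Shipping BV → Larkspur Holdings Ltd (R2): 94% × 92% × 58% × 21% = 10.533264% of Bluewater Industries Corp.
Chain via Pinebrook Pharma AG → Crosswind Services GmbH → Halcyon Energy Co. (R2): 20% × 88% × 37% × 61% = 3.97232% of Bluewater Industries Corp.
Direct interest in Bluewater Industries Corp: 10%.
Aggregating (R1): 10.533264% + 3.97232% + 10% = 24.505584%.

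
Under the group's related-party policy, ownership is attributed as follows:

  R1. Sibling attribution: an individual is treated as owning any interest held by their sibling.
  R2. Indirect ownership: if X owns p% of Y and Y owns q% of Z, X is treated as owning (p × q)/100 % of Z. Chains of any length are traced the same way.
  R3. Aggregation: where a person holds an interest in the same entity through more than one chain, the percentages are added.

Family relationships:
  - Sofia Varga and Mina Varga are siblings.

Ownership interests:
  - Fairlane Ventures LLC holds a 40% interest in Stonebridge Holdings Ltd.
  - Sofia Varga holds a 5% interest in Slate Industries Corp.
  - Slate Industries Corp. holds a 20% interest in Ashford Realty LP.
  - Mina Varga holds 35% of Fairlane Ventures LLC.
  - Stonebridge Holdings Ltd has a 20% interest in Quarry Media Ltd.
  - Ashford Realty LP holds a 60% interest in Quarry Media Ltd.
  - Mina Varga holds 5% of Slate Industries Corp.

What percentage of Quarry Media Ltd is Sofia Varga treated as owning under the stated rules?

By sibling attribution (R1), Sofia Varga is treated as also owning Mina Varga's interest in Slate Industries Corp, giving 5% + 5% = 10%.
By sibling attribution (R1), Sofia Varga is treated as owning Mina Varga's 35% interest in Fairlane Ventures LLC.
Chain via Slate Industries Corp. → Ashford Realty LP (R2): 10% × 20% × 60% = 1.2% of Quarry Media Ltd.
Chain via Fairlane Ventures LLC → Stonebridge Holdings Ltd (R2): 35% × 40% × 20% = 2.8% of Quarry Media Ltd.
Aggregating (R3): 1.2% + 2.8% = 4%.

4%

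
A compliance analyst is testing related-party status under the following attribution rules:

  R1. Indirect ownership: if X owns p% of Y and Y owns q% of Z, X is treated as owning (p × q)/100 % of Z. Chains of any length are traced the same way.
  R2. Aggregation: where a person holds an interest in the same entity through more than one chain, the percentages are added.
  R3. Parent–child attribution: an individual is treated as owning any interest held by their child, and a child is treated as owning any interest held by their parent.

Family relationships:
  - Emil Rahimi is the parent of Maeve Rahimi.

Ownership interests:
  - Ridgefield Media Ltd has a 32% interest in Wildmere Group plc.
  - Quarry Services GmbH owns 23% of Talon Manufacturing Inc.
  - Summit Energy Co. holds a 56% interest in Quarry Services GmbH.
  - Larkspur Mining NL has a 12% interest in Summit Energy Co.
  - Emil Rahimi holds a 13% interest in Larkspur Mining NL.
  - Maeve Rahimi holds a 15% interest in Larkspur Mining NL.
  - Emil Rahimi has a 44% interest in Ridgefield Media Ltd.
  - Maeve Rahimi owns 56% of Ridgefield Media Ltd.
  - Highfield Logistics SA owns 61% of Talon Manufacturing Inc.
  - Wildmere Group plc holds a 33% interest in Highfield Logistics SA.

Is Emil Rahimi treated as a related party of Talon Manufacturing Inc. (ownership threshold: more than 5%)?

By parent–child attribution (R3), Emil Rahimi is treated as also owning Maeve Rahimi's interest in Ridgefield Media Ltd, giving 44% + 56% = 100%.
By parent–child attribution (R3), Emil Rahimi is treated as also owning Maeve Rahimi's interest in Larkspur Mining NL, giving 13% + 15% = 28%.
Chain via Ridgefield Media Ltd → Wildmere Group plc → Highfield Logistics SA (R1): 100% × 32% × 33% × 61% = 6.4416% of Talon Manufacturing Inc.
Chain via Larkspur Mining NL → Summit Energy Co. → Quarry Services GmbH (R1): 28% × 12% × 56% × 23% = 0.432768% of Talon Manufacturing Inc.
Aggregating (R2): 6.4416% + 0.432768% = 6.874368%.
6.874368% exceeds the 5% threshold, so Emil is a related party to Talon Manufacturing Inc.

Yes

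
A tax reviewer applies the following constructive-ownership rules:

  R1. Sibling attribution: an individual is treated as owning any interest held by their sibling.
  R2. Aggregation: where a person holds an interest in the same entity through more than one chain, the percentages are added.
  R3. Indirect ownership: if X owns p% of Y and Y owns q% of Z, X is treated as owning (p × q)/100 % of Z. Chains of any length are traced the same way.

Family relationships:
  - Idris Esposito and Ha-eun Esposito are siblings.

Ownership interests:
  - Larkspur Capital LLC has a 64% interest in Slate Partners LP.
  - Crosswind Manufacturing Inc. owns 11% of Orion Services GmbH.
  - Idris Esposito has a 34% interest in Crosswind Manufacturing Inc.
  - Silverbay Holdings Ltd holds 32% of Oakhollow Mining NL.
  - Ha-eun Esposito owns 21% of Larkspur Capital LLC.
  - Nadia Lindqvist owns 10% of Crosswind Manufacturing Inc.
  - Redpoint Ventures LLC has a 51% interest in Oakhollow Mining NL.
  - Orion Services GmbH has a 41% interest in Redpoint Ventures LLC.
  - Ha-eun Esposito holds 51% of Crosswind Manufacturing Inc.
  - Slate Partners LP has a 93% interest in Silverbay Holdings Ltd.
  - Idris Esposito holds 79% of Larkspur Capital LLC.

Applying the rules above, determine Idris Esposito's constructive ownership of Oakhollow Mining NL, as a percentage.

By sibling attribution (R1), Idris Esposito is treated as also owning Ha-eun Esposito's interest in Larkspur Capital LLC, giving 79% + 21% = 100%.
By sibling attribution (R1), Idris Esposito is treated as also owning Ha-eun Esposito's interest in Crosswind Manufacturing Inc, giving 34% + 51% = 85%.
Chain via Larkspur Capital LLC → Slate Partners LP → Silverbay Holdings Ltd (R3): 100% × 64% × 93% × 32% = 19.0464% of Oakhollow Mining NL.
Chain via Crosswind Manufacturing Inc. → Orion Services GmbH → Redpoint Ventures LLC (R3): 85% × 11% × 41% × 51% = 1.955085% of Oakhollow Mining NL.
Aggregating (R2): 19.0464% + 1.955085% = 21.001485%.

21.001485%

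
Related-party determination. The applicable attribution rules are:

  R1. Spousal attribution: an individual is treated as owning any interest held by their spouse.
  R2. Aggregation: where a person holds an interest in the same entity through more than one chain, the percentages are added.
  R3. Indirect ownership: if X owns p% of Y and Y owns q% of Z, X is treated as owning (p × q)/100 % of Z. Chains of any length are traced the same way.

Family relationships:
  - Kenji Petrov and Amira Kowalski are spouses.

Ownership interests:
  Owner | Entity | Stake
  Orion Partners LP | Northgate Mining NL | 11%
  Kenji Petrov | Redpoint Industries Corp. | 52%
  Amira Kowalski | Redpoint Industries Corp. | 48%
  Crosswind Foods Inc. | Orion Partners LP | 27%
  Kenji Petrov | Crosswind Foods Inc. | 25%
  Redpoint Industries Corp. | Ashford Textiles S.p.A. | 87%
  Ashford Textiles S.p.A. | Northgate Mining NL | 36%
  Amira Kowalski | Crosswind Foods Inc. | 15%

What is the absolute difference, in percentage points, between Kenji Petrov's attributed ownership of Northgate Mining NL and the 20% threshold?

12.508

By spousal attribution (R1), Kenji Petrov is treated as also owning Amira Kowalski's interest in Redpoint Industries Corp, giving 52% + 48% = 100%.
By spousal attribution (R1), Kenji Petrov is treated as also owning Amira Kowalski's interest in Crosswind Foods Inc, giving 25% + 15% = 40%.
Chain via Redpoint Industries Corp. → Ashford Textiles S.p.A. (R3): 100% × 87% × 36% = 31.32% of Northgate Mining NL.
Chain via Crosswind Foods Inc. → Orion Partners LP (R3): 40% × 27% × 11% = 1.188% of Northgate Mining NL.
Aggregating (R2): 31.32% + 1.188% = 32.508%.
32.508% exceeds the 20% threshold by 12.508 percentage points.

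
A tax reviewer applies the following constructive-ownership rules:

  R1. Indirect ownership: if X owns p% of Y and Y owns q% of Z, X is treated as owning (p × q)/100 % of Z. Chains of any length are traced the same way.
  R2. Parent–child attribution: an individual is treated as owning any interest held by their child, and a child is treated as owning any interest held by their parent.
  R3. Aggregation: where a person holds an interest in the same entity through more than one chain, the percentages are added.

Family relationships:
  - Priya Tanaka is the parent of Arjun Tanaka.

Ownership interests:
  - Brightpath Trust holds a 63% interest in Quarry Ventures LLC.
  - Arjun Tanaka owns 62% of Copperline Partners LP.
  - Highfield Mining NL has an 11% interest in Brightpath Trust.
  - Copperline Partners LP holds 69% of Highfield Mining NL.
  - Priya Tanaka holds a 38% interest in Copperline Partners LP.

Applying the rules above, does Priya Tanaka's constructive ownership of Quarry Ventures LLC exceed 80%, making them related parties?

By parent–child attribution (R2), Priya Tanaka is treated as also owning Arjun Tanaka's interest in Copperline Partners LP, giving 38% + 62% = 100%.
Chain via Copperline Partners LP → Highfield Mining NL → Brightpath Trust (R1): 100% × 69% × 11% × 63% = 4.7817% of Quarry Ventures LLC.
4.7817% does not exceed the 80% threshold, so Priya is not a related party to Quarry Ventures LLC.

No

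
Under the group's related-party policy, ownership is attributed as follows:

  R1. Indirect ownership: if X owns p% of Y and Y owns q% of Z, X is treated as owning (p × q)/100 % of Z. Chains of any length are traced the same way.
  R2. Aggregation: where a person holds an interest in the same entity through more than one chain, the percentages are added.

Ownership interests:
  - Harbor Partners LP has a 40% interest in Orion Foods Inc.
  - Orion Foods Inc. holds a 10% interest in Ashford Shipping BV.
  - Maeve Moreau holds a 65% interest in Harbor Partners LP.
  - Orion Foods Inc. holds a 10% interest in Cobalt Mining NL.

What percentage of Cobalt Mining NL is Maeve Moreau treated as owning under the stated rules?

Chain via Harbor Partners LP → Orion Foods Inc. (R1): 65% × 40% × 10% = 2.6% of Cobalt Mining NL.

2.6%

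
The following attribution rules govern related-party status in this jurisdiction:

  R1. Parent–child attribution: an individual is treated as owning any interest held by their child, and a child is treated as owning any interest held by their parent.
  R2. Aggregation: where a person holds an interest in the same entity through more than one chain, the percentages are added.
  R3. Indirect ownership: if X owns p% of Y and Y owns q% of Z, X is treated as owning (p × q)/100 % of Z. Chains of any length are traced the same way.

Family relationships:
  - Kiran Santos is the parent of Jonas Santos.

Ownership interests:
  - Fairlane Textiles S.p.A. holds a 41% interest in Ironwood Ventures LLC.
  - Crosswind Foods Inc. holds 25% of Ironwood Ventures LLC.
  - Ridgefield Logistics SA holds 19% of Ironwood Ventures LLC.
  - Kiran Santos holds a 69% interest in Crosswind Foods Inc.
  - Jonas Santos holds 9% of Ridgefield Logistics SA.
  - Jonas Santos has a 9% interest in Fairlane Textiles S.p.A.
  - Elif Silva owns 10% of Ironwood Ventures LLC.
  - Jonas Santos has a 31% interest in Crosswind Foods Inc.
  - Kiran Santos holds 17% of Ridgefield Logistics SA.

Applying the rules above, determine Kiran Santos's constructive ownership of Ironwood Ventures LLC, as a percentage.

By parent–child attribution (R1), Kiran Santos is treated as also owning Jonas Santos's interest in Ridgefield Logistics SA, giving 17% + 9% = 26%.
By parent–child attribution (R1), Kiran Santos is treated as also owning Jonas Santos's interest in Crosswind Foods Inc, giving 69% + 31% = 100%.
By parent–child attribution (R1), Kiran Santos is treated as owning Jonas Santos's 9% interest in Fairlane Textiles S.p.A.
Chain via Ridgefield Logistics SA (R3): 26% × 19% = 4.94% of Ironwood Ventures LLC.
Chain via Crosswind Foods Inc. (R3): 100% × 25% = 25% of Ironwood Ventures LLC.
Chain via Fairlane Textiles S.p.A. (R3): 9% × 41% = 3.69% of Ironwood Ventures LLC.
Aggregating (R2): 4.94% + 25% + 3.69% = 33.63%.

33.63%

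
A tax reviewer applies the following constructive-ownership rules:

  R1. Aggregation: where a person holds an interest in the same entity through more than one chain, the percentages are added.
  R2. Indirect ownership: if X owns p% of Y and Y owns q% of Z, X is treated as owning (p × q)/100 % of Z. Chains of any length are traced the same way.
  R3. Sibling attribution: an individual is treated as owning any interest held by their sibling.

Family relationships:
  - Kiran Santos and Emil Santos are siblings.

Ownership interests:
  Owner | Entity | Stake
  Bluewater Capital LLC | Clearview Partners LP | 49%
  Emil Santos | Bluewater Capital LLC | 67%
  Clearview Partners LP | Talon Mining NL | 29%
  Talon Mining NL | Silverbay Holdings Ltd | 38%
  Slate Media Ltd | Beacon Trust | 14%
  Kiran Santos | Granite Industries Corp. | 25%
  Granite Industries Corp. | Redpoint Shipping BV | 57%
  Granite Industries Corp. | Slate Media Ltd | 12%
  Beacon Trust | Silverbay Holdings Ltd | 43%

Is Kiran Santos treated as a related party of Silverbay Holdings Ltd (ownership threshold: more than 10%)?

By sibling attribution (R3), Kiran Santos is treated as owning Emil Santos's 67% interest in Bluewater Capital LLC.
Chain via Granite Industries Corp. → Slate Media Ltd → Beacon Trust (R2): 25% × 12% × 14% × 43% = 0.1806% of Silverbay Holdings Ltd.
Chain via Bluewater Capital LLC → Clearview Partners LP → Talon Mining NL (R2): 67% × 49% × 29% × 38% = 3.617866% of Silverbay Holdings Ltd.
Aggregating (R1): 0.1806% + 3.617866% = 3.798466%.
3.798466% does not exceed the 10% threshold, so Kiran is not a related party to Silverbay Holdings Ltd.

No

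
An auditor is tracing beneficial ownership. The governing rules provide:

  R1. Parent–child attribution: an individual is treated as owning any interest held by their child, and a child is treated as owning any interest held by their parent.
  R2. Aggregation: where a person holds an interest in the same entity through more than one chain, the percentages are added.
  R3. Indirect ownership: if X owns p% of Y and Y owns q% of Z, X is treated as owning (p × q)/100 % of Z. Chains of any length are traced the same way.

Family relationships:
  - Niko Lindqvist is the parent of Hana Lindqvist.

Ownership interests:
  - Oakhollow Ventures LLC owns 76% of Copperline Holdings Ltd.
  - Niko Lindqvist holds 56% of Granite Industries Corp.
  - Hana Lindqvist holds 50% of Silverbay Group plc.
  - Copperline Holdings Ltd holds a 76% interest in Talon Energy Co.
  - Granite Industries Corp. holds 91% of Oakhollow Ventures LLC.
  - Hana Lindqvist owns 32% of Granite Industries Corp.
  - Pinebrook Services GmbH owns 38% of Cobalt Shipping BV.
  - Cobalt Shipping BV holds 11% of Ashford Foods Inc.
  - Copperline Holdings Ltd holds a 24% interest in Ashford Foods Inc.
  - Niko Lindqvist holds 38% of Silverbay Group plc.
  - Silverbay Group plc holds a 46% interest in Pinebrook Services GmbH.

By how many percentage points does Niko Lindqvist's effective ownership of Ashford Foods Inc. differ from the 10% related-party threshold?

6.298656

By parent–child attribution (R1), Niko Lindqvist is treated as also owning Hana Lindqvist's interest in Granite Industries Corp, giving 56% + 32% = 88%.
By parent–child attribution (R1), Niko Lindqvist is treated as also owning Hana Lindqvist's interest in Silverbay Group plc, giving 38% + 50% = 88%.
Chain via Granite Industries Corp. → Oakhollow Ventures LLC → Copperline Holdings Ltd (R3): 88% × 91% × 76% × 24% = 14.606592% of Ashford Foods Inc.
Chain via Silverbay Group plc → Pinebrook Services GmbH → Cobalt Shipping BV (R3): 88% × 46% × 38% × 11% = 1.692064% of Ashford Foods Inc.
Aggregating (R2): 14.606592% + 1.692064% = 16.298656%.
16.298656% exceeds the 10% threshold by 6.298656 percentage points.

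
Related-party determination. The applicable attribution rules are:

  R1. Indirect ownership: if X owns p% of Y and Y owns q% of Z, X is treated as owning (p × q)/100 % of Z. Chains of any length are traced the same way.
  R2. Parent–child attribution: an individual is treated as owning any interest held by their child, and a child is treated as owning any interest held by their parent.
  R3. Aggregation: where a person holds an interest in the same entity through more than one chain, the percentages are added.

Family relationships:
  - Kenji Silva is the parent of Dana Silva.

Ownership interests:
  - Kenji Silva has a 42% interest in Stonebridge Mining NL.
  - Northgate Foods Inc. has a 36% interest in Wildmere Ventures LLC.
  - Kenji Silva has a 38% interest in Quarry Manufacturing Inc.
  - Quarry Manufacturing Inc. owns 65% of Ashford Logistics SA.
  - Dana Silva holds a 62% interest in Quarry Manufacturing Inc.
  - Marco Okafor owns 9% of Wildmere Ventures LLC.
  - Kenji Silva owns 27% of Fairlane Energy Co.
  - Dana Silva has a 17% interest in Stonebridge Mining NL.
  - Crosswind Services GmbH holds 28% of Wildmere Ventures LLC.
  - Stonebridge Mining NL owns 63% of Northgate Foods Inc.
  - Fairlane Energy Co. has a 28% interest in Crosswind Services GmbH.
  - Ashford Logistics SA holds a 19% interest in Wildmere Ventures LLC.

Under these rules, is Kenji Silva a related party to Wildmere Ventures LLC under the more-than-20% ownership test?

Yes

By parent–child attribution (R2), Kenji Silva is treated as also owning Dana Silva's interest in Quarry Manufacturing Inc, giving 38% + 62% = 100%.
By parent–child attribution (R2), Kenji Silva is treated as also owning Dana Silva's interest in Stonebridge Mining NL, giving 42% + 17% = 59%.
Chain via Fairlane Energy Co. → Crosswind Services GmbH (R1): 27% × 28% × 28% = 2.1168% of Wildmere Ventures LLC.
Chain via Quarry Manufacturing Inc. → Ashford Logistics SA (R1): 100% × 65% × 19% = 12.35% of Wildmere Ventures LLC.
Chain via Stonebridge Mining NL → Northgate Foods Inc. (R1): 59% × 63% × 36% = 13.3812% of Wildmere Ventures LLC.
Aggregating (R3): 2.1168% + 12.35% + 13.3812% = 27.848%.
27.848% exceeds the 20% threshold, so Kenji is a related party to Wildmere Ventures LLC.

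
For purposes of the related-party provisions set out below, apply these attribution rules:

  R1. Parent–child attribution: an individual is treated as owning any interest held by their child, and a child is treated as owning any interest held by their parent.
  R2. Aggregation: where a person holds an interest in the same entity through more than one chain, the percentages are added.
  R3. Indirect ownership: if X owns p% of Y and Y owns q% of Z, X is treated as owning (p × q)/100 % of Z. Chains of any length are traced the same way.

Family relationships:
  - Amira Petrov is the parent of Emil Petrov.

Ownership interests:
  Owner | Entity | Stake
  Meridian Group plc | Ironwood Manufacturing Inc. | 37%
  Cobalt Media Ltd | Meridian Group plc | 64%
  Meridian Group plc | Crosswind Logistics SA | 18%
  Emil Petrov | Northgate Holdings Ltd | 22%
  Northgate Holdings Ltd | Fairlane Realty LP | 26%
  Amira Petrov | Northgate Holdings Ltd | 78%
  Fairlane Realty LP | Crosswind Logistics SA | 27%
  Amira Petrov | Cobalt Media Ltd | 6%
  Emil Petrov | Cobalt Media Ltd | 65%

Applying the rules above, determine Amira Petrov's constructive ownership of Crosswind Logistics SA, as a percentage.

15.1992%

By parent–child attribution (R1), Amira Petrov is treated as also owning Emil Petrov's interest in Cobalt Media Ltd, giving 6% + 65% = 71%.
By parent–child attribution (R1), Amira Petrov is treated as also owning Emil Petrov's interest in Northgate Holdings Ltd, giving 78% + 22% = 100%.
Chain via Cobalt Media Ltd → Meridian Group plc (R3): 71% × 64% × 18% = 8.1792% of Crosswind Logistics SA.
Chain via Northgate Holdings Ltd → Fairlane Realty LP (R3): 100% × 26% × 27% = 7.02% of Crosswind Logistics SA.
Aggregating (R2): 8.1792% + 7.02% = 15.1992%.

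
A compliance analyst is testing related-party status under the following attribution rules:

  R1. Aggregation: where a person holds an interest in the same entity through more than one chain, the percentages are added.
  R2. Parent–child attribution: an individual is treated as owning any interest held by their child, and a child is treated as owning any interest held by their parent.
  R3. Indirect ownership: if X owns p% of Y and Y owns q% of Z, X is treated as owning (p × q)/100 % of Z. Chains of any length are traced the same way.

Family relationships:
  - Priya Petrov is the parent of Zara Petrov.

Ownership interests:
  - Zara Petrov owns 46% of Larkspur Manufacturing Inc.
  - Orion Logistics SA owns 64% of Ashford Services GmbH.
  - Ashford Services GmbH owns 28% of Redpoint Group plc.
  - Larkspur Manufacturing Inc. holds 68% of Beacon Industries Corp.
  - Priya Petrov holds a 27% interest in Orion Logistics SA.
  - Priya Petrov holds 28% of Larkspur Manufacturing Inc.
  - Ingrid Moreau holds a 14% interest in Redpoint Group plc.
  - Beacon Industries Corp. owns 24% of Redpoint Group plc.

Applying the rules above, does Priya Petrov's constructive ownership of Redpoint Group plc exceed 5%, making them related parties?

By parent–child attribution (R2), Priya Petrov is treated as also owning Zara Petrov's interest in Larkspur Manufacturing Inc, giving 28% + 46% = 74%.
Chain via Larkspur Manufacturing Inc. → Beacon Industries Corp. (R3): 74% × 68% × 24% = 12.0768% of Redpoint Group plc.
Chain via Orion Logistics SA → Ashford Services GmbH (R3): 27% × 64% × 28% = 4.8384% of Redpoint Group plc.
Aggregating (R1): 12.0768% + 4.8384% = 16.9152%.
16.9152% exceeds the 5% threshold, so Priya is a related party to Redpoint Group plc.

Yes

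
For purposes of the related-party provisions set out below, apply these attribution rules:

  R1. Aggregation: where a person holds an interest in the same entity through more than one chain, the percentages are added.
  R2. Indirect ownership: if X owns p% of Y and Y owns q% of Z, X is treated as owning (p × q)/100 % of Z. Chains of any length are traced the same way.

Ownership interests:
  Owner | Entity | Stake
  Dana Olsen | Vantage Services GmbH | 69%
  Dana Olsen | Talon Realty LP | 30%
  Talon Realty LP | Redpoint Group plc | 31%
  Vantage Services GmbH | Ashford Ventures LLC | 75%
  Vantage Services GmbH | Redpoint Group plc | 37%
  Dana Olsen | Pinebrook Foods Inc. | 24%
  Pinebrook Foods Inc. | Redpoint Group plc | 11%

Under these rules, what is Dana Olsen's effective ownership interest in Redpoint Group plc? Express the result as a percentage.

Chain via Pinebrook Foods Inc. (R2): 24% × 11% = 2.64% of Redpoint Group plc.
Chain via Talon Realty LP (R2): 30% × 31% = 9.3% of Redpoint Group plc.
Chain via Vantage Services GmbH (R2): 69% × 37% = 25.53% of Redpoint Group plc.
Aggregating (R1): 2.64% + 9.3% + 25.53% = 37.47%.

37.47%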